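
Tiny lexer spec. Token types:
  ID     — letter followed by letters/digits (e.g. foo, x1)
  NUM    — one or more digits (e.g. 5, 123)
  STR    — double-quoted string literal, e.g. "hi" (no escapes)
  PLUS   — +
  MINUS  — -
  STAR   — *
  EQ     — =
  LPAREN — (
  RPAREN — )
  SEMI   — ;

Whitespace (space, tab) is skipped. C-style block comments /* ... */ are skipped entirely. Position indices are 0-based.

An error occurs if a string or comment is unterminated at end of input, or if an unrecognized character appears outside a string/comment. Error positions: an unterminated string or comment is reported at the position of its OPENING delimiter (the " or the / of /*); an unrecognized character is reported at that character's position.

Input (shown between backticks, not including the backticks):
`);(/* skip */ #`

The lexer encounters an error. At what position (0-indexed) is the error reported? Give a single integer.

pos=0: emit RPAREN ')'
pos=1: emit SEMI ';'
pos=2: emit LPAREN '('
pos=3: enter COMMENT mode (saw '/*')
exit COMMENT mode (now at pos=13)
pos=14: ERROR — unrecognized char '#'

Answer: 14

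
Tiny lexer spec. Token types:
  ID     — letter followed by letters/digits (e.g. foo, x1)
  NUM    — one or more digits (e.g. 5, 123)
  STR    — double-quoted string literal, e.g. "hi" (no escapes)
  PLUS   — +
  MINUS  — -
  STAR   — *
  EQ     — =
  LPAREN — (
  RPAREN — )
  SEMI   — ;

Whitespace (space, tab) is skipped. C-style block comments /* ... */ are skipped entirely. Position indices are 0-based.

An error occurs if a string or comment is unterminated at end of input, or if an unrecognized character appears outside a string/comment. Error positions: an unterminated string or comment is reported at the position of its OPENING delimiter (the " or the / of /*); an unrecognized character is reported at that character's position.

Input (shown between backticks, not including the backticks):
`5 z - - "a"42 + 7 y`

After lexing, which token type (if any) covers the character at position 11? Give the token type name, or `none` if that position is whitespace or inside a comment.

pos=0: emit NUM '5' (now at pos=1)
pos=2: emit ID 'z' (now at pos=3)
pos=4: emit MINUS '-'
pos=6: emit MINUS '-'
pos=8: enter STRING mode
pos=8: emit STR "a" (now at pos=11)
pos=11: emit NUM '42' (now at pos=13)
pos=14: emit PLUS '+'
pos=16: emit NUM '7' (now at pos=17)
pos=18: emit ID 'y' (now at pos=19)
DONE. 9 tokens: [NUM, ID, MINUS, MINUS, STR, NUM, PLUS, NUM, ID]
Position 11: char is '4' -> NUM

Answer: NUM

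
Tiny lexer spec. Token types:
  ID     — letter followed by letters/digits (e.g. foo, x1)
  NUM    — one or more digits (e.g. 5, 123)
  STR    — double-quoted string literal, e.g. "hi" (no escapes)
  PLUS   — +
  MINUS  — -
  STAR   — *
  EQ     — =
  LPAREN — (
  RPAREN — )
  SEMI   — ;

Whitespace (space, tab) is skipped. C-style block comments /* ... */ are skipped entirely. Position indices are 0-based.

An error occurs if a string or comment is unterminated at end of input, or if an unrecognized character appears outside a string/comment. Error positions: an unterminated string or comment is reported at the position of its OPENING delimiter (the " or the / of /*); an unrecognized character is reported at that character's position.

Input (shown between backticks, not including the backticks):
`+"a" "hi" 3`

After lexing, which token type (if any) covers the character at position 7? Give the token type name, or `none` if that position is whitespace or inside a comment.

Answer: STR

Derivation:
pos=0: emit PLUS '+'
pos=1: enter STRING mode
pos=1: emit STR "a" (now at pos=4)
pos=5: enter STRING mode
pos=5: emit STR "hi" (now at pos=9)
pos=10: emit NUM '3' (now at pos=11)
DONE. 4 tokens: [PLUS, STR, STR, NUM]
Position 7: char is 'i' -> STR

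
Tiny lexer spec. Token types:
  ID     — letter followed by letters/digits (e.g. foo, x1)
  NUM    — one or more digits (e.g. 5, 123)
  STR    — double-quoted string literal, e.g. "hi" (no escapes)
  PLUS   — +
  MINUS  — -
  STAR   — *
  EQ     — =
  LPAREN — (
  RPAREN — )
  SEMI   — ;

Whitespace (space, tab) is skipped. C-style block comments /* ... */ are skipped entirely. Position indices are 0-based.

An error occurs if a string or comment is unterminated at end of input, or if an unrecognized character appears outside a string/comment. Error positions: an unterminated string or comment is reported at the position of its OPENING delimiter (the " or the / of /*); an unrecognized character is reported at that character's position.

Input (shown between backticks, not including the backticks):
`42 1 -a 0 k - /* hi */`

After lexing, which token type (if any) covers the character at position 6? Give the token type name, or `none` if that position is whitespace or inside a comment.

Answer: ID

Derivation:
pos=0: emit NUM '42' (now at pos=2)
pos=3: emit NUM '1' (now at pos=4)
pos=5: emit MINUS '-'
pos=6: emit ID 'a' (now at pos=7)
pos=8: emit NUM '0' (now at pos=9)
pos=10: emit ID 'k' (now at pos=11)
pos=12: emit MINUS '-'
pos=14: enter COMMENT mode (saw '/*')
exit COMMENT mode (now at pos=22)
DONE. 7 tokens: [NUM, NUM, MINUS, ID, NUM, ID, MINUS]
Position 6: char is 'a' -> ID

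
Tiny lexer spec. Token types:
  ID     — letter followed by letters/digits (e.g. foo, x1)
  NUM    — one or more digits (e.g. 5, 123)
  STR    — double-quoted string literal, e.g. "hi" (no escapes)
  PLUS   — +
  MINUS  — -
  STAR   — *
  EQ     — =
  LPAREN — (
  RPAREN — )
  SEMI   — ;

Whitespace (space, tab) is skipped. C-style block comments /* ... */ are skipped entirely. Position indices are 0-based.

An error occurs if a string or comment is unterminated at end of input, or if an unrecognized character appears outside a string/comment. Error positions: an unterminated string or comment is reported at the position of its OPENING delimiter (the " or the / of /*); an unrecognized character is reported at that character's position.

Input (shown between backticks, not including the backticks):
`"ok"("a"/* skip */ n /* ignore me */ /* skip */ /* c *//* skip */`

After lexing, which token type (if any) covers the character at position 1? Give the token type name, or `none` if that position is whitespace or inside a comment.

pos=0: enter STRING mode
pos=0: emit STR "ok" (now at pos=4)
pos=4: emit LPAREN '('
pos=5: enter STRING mode
pos=5: emit STR "a" (now at pos=8)
pos=8: enter COMMENT mode (saw '/*')
exit COMMENT mode (now at pos=18)
pos=19: emit ID 'n' (now at pos=20)
pos=21: enter COMMENT mode (saw '/*')
exit COMMENT mode (now at pos=36)
pos=37: enter COMMENT mode (saw '/*')
exit COMMENT mode (now at pos=47)
pos=48: enter COMMENT mode (saw '/*')
exit COMMENT mode (now at pos=55)
pos=55: enter COMMENT mode (saw '/*')
exit COMMENT mode (now at pos=65)
DONE. 4 tokens: [STR, LPAREN, STR, ID]
Position 1: char is 'o' -> STR

Answer: STR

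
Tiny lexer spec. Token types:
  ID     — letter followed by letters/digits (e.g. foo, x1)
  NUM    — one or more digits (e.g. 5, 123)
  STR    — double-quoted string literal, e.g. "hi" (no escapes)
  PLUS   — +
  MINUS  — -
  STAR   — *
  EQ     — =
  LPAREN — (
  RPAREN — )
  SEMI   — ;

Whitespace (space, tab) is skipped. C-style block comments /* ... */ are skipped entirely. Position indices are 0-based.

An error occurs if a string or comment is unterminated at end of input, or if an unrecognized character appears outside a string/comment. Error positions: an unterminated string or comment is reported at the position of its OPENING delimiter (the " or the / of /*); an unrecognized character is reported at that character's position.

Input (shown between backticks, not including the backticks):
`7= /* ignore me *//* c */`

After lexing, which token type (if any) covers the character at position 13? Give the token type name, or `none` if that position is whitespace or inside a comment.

pos=0: emit NUM '7' (now at pos=1)
pos=1: emit EQ '='
pos=3: enter COMMENT mode (saw '/*')
exit COMMENT mode (now at pos=18)
pos=18: enter COMMENT mode (saw '/*')
exit COMMENT mode (now at pos=25)
DONE. 2 tokens: [NUM, EQ]
Position 13: char is 'm' -> none

Answer: none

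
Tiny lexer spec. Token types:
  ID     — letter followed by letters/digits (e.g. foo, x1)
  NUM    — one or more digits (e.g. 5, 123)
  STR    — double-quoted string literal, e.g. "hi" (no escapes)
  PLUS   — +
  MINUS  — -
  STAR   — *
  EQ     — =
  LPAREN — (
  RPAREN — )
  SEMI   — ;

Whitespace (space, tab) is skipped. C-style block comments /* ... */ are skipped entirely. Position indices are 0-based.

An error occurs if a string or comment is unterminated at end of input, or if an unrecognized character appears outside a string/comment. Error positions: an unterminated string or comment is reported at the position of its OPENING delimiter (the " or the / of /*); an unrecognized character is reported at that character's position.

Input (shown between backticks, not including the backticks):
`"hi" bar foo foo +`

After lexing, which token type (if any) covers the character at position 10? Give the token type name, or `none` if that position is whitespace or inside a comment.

Answer: ID

Derivation:
pos=0: enter STRING mode
pos=0: emit STR "hi" (now at pos=4)
pos=5: emit ID 'bar' (now at pos=8)
pos=9: emit ID 'foo' (now at pos=12)
pos=13: emit ID 'foo' (now at pos=16)
pos=17: emit PLUS '+'
DONE. 5 tokens: [STR, ID, ID, ID, PLUS]
Position 10: char is 'o' -> ID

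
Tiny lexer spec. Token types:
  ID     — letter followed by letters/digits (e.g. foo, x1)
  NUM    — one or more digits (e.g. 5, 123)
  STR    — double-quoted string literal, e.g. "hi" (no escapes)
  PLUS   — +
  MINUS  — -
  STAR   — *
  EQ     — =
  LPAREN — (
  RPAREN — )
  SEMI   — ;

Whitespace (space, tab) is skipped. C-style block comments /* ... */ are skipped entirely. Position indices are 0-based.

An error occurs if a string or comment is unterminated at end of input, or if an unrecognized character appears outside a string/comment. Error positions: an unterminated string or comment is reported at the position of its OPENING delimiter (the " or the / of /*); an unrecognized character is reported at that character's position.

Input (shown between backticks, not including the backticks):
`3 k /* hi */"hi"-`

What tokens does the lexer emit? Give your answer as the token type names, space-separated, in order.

Answer: NUM ID STR MINUS

Derivation:
pos=0: emit NUM '3' (now at pos=1)
pos=2: emit ID 'k' (now at pos=3)
pos=4: enter COMMENT mode (saw '/*')
exit COMMENT mode (now at pos=12)
pos=12: enter STRING mode
pos=12: emit STR "hi" (now at pos=16)
pos=16: emit MINUS '-'
DONE. 4 tokens: [NUM, ID, STR, MINUS]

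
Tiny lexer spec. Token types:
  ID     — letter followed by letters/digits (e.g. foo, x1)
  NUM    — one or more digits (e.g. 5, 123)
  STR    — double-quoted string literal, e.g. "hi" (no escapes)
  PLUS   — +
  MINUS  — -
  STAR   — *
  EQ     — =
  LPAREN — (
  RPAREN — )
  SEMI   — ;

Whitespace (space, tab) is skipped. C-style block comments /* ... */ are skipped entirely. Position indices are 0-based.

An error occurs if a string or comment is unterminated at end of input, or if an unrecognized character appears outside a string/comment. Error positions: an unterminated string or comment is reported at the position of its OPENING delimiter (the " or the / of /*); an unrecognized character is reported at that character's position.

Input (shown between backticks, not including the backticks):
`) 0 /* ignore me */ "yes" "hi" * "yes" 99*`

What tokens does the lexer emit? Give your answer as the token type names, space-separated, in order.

pos=0: emit RPAREN ')'
pos=2: emit NUM '0' (now at pos=3)
pos=4: enter COMMENT mode (saw '/*')
exit COMMENT mode (now at pos=19)
pos=20: enter STRING mode
pos=20: emit STR "yes" (now at pos=25)
pos=26: enter STRING mode
pos=26: emit STR "hi" (now at pos=30)
pos=31: emit STAR '*'
pos=33: enter STRING mode
pos=33: emit STR "yes" (now at pos=38)
pos=39: emit NUM '99' (now at pos=41)
pos=41: emit STAR '*'
DONE. 8 tokens: [RPAREN, NUM, STR, STR, STAR, STR, NUM, STAR]

Answer: RPAREN NUM STR STR STAR STR NUM STAR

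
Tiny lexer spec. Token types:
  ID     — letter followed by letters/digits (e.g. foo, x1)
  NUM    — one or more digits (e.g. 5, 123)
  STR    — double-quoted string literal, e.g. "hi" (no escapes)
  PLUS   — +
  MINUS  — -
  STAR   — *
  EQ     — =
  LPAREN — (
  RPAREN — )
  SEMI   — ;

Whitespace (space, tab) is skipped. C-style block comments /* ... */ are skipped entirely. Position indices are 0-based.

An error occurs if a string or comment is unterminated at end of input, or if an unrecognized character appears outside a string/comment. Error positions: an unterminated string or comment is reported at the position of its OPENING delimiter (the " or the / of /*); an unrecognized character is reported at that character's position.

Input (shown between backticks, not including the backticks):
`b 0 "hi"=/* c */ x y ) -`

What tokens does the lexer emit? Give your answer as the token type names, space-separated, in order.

pos=0: emit ID 'b' (now at pos=1)
pos=2: emit NUM '0' (now at pos=3)
pos=4: enter STRING mode
pos=4: emit STR "hi" (now at pos=8)
pos=8: emit EQ '='
pos=9: enter COMMENT mode (saw '/*')
exit COMMENT mode (now at pos=16)
pos=17: emit ID 'x' (now at pos=18)
pos=19: emit ID 'y' (now at pos=20)
pos=21: emit RPAREN ')'
pos=23: emit MINUS '-'
DONE. 8 tokens: [ID, NUM, STR, EQ, ID, ID, RPAREN, MINUS]

Answer: ID NUM STR EQ ID ID RPAREN MINUS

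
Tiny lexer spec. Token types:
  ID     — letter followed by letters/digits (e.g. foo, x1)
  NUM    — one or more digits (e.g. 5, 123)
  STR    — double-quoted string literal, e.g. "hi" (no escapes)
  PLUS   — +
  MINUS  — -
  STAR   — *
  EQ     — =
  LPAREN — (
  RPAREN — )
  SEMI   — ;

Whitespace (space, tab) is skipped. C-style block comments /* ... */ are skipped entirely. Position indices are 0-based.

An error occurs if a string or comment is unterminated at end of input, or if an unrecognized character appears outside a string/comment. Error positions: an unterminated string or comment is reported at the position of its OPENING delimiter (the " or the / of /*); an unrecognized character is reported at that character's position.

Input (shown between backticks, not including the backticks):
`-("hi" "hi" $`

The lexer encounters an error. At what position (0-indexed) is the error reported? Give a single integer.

Answer: 12

Derivation:
pos=0: emit MINUS '-'
pos=1: emit LPAREN '('
pos=2: enter STRING mode
pos=2: emit STR "hi" (now at pos=6)
pos=7: enter STRING mode
pos=7: emit STR "hi" (now at pos=11)
pos=12: ERROR — unrecognized char '$'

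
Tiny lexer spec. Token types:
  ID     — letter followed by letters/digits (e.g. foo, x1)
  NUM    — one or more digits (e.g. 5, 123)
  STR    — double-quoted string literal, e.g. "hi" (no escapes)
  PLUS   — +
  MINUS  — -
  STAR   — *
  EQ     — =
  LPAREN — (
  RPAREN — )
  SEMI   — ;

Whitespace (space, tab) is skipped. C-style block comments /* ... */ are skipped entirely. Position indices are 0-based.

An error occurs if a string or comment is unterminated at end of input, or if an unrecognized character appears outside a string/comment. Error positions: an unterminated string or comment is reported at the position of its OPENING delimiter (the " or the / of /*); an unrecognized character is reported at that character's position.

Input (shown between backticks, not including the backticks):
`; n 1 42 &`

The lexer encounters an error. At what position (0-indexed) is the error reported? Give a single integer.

Answer: 9

Derivation:
pos=0: emit SEMI ';'
pos=2: emit ID 'n' (now at pos=3)
pos=4: emit NUM '1' (now at pos=5)
pos=6: emit NUM '42' (now at pos=8)
pos=9: ERROR — unrecognized char '&'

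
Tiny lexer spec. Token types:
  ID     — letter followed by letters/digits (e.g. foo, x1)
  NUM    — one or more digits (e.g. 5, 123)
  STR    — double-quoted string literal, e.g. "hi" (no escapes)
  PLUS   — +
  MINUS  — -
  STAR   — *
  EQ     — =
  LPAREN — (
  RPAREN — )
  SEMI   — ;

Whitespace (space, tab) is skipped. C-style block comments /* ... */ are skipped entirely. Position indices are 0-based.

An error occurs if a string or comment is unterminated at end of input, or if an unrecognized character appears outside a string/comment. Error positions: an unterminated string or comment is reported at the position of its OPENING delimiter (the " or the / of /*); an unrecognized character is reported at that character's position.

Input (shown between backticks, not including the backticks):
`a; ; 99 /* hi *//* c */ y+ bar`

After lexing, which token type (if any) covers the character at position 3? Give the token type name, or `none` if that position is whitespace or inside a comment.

pos=0: emit ID 'a' (now at pos=1)
pos=1: emit SEMI ';'
pos=3: emit SEMI ';'
pos=5: emit NUM '99' (now at pos=7)
pos=8: enter COMMENT mode (saw '/*')
exit COMMENT mode (now at pos=16)
pos=16: enter COMMENT mode (saw '/*')
exit COMMENT mode (now at pos=23)
pos=24: emit ID 'y' (now at pos=25)
pos=25: emit PLUS '+'
pos=27: emit ID 'bar' (now at pos=30)
DONE. 7 tokens: [ID, SEMI, SEMI, NUM, ID, PLUS, ID]
Position 3: char is ';' -> SEMI

Answer: SEMI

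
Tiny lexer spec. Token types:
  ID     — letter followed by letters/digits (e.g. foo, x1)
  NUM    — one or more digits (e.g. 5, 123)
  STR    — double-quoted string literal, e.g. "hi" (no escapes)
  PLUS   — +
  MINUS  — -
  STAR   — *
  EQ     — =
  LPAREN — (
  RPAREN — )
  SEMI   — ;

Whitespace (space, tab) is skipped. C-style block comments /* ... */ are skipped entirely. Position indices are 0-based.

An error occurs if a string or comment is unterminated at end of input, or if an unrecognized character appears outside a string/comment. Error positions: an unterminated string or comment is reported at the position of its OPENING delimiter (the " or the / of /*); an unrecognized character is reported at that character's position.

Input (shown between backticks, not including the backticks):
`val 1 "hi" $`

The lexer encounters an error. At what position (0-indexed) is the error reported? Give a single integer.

pos=0: emit ID 'val' (now at pos=3)
pos=4: emit NUM '1' (now at pos=5)
pos=6: enter STRING mode
pos=6: emit STR "hi" (now at pos=10)
pos=11: ERROR — unrecognized char '$'

Answer: 11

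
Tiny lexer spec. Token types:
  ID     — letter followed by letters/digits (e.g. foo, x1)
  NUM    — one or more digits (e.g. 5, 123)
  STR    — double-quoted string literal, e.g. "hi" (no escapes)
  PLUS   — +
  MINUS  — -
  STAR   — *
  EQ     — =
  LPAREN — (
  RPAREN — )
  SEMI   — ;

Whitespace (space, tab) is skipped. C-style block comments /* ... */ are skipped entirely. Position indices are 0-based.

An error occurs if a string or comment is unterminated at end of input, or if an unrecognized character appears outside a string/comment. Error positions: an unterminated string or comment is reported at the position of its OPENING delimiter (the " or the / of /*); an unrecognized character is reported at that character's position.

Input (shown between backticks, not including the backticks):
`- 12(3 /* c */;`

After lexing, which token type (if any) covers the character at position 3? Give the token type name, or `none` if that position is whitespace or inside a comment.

pos=0: emit MINUS '-'
pos=2: emit NUM '12' (now at pos=4)
pos=4: emit LPAREN '('
pos=5: emit NUM '3' (now at pos=6)
pos=7: enter COMMENT mode (saw '/*')
exit COMMENT mode (now at pos=14)
pos=14: emit SEMI ';'
DONE. 5 tokens: [MINUS, NUM, LPAREN, NUM, SEMI]
Position 3: char is '2' -> NUM

Answer: NUM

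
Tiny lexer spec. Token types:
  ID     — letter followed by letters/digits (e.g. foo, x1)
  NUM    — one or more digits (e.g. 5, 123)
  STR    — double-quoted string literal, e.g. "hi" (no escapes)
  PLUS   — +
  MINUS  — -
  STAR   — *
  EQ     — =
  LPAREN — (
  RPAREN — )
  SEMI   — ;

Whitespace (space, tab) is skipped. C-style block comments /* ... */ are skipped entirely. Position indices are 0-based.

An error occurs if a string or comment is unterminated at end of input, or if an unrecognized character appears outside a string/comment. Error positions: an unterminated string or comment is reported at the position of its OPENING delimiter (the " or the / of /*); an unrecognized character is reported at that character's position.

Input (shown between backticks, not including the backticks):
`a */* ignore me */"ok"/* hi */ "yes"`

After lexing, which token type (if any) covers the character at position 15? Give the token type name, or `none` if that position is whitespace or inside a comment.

Answer: none

Derivation:
pos=0: emit ID 'a' (now at pos=1)
pos=2: emit STAR '*'
pos=3: enter COMMENT mode (saw '/*')
exit COMMENT mode (now at pos=18)
pos=18: enter STRING mode
pos=18: emit STR "ok" (now at pos=22)
pos=22: enter COMMENT mode (saw '/*')
exit COMMENT mode (now at pos=30)
pos=31: enter STRING mode
pos=31: emit STR "yes" (now at pos=36)
DONE. 4 tokens: [ID, STAR, STR, STR]
Position 15: char is ' ' -> none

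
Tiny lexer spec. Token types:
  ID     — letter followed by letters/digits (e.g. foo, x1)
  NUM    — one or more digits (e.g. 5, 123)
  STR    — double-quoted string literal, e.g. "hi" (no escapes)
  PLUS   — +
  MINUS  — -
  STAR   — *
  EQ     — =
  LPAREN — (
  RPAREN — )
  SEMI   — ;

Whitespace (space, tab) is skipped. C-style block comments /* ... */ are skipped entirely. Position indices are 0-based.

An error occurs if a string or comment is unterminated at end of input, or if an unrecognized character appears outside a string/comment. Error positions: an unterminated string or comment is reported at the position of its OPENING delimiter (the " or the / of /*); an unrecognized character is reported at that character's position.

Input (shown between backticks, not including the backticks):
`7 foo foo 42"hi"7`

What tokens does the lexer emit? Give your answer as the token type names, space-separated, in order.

pos=0: emit NUM '7' (now at pos=1)
pos=2: emit ID 'foo' (now at pos=5)
pos=6: emit ID 'foo' (now at pos=9)
pos=10: emit NUM '42' (now at pos=12)
pos=12: enter STRING mode
pos=12: emit STR "hi" (now at pos=16)
pos=16: emit NUM '7' (now at pos=17)
DONE. 6 tokens: [NUM, ID, ID, NUM, STR, NUM]

Answer: NUM ID ID NUM STR NUM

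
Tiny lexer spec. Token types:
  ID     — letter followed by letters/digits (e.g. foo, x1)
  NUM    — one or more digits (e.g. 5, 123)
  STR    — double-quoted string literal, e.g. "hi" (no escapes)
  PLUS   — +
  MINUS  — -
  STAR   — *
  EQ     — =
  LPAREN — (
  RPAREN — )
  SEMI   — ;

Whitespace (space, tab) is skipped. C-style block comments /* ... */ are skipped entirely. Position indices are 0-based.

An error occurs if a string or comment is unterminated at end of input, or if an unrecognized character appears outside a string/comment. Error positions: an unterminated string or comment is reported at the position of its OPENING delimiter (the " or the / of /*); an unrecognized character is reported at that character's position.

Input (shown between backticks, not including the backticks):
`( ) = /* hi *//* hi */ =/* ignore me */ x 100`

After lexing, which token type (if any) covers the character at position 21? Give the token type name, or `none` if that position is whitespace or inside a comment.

pos=0: emit LPAREN '('
pos=2: emit RPAREN ')'
pos=4: emit EQ '='
pos=6: enter COMMENT mode (saw '/*')
exit COMMENT mode (now at pos=14)
pos=14: enter COMMENT mode (saw '/*')
exit COMMENT mode (now at pos=22)
pos=23: emit EQ '='
pos=24: enter COMMENT mode (saw '/*')
exit COMMENT mode (now at pos=39)
pos=40: emit ID 'x' (now at pos=41)
pos=42: emit NUM '100' (now at pos=45)
DONE. 6 tokens: [LPAREN, RPAREN, EQ, EQ, ID, NUM]
Position 21: char is '/' -> none

Answer: none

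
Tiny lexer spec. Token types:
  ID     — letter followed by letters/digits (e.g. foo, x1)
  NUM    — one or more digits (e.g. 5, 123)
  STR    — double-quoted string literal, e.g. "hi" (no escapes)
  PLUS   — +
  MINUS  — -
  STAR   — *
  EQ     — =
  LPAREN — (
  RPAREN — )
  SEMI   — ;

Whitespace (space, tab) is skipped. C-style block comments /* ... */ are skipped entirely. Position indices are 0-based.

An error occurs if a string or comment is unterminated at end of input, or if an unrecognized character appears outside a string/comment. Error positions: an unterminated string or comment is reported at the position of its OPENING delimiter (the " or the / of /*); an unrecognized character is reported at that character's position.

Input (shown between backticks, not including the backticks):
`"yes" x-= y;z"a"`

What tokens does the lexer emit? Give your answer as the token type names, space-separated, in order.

Answer: STR ID MINUS EQ ID SEMI ID STR

Derivation:
pos=0: enter STRING mode
pos=0: emit STR "yes" (now at pos=5)
pos=6: emit ID 'x' (now at pos=7)
pos=7: emit MINUS '-'
pos=8: emit EQ '='
pos=10: emit ID 'y' (now at pos=11)
pos=11: emit SEMI ';'
pos=12: emit ID 'z' (now at pos=13)
pos=13: enter STRING mode
pos=13: emit STR "a" (now at pos=16)
DONE. 8 tokens: [STR, ID, MINUS, EQ, ID, SEMI, ID, STR]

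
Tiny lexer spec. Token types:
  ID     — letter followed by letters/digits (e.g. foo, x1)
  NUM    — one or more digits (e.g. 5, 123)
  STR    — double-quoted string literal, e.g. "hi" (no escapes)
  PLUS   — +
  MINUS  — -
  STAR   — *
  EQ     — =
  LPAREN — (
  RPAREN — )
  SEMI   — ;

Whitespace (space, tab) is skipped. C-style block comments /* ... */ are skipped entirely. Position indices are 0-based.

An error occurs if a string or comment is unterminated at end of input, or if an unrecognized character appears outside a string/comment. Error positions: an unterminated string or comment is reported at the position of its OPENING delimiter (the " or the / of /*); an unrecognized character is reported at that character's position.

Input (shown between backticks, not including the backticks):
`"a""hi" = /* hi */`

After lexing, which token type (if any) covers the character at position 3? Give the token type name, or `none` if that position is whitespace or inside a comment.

pos=0: enter STRING mode
pos=0: emit STR "a" (now at pos=3)
pos=3: enter STRING mode
pos=3: emit STR "hi" (now at pos=7)
pos=8: emit EQ '='
pos=10: enter COMMENT mode (saw '/*')
exit COMMENT mode (now at pos=18)
DONE. 3 tokens: [STR, STR, EQ]
Position 3: char is '"' -> STR

Answer: STR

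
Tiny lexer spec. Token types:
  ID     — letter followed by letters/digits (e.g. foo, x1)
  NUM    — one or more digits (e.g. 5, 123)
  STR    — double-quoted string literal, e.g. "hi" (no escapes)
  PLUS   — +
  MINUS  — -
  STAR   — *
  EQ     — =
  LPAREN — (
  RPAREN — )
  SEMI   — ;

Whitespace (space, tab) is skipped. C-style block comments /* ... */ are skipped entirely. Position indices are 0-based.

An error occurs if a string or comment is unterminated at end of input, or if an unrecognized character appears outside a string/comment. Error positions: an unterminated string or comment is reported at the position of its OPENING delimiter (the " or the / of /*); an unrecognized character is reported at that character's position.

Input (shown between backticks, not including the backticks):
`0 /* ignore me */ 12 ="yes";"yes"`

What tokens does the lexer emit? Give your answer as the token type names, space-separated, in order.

Answer: NUM NUM EQ STR SEMI STR

Derivation:
pos=0: emit NUM '0' (now at pos=1)
pos=2: enter COMMENT mode (saw '/*')
exit COMMENT mode (now at pos=17)
pos=18: emit NUM '12' (now at pos=20)
pos=21: emit EQ '='
pos=22: enter STRING mode
pos=22: emit STR "yes" (now at pos=27)
pos=27: emit SEMI ';'
pos=28: enter STRING mode
pos=28: emit STR "yes" (now at pos=33)
DONE. 6 tokens: [NUM, NUM, EQ, STR, SEMI, STR]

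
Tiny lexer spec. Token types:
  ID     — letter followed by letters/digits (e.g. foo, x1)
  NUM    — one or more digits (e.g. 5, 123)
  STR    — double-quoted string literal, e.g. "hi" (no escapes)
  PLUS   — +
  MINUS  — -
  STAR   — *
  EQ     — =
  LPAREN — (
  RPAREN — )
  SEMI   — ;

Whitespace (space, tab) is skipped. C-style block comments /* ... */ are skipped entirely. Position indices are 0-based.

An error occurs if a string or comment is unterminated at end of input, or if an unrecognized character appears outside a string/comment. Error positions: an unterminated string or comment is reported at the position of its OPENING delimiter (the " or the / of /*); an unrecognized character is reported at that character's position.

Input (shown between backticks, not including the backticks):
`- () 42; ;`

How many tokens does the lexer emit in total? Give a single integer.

Answer: 6

Derivation:
pos=0: emit MINUS '-'
pos=2: emit LPAREN '('
pos=3: emit RPAREN ')'
pos=5: emit NUM '42' (now at pos=7)
pos=7: emit SEMI ';'
pos=9: emit SEMI ';'
DONE. 6 tokens: [MINUS, LPAREN, RPAREN, NUM, SEMI, SEMI]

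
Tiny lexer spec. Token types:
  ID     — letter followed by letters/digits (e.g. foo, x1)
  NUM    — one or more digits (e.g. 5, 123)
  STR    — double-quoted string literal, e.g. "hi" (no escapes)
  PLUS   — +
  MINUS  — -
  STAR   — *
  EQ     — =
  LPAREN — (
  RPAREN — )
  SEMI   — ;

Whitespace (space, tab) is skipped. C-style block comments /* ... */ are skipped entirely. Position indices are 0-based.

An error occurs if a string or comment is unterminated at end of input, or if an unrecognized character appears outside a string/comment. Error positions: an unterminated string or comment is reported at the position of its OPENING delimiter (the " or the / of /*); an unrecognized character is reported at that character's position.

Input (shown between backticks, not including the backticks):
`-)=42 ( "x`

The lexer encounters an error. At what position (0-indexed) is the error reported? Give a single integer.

pos=0: emit MINUS '-'
pos=1: emit RPAREN ')'
pos=2: emit EQ '='
pos=3: emit NUM '42' (now at pos=5)
pos=6: emit LPAREN '('
pos=8: enter STRING mode
pos=8: ERROR — unterminated string

Answer: 8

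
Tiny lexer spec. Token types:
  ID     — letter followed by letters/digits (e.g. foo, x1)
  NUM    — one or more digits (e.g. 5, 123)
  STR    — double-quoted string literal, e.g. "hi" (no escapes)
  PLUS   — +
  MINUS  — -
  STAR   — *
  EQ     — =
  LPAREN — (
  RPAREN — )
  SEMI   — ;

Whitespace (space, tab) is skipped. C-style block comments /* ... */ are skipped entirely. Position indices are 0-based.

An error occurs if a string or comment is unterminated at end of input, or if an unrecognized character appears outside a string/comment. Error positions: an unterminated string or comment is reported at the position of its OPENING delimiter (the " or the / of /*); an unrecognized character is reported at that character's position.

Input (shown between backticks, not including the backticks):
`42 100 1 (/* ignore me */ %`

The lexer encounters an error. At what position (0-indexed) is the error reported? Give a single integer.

pos=0: emit NUM '42' (now at pos=2)
pos=3: emit NUM '100' (now at pos=6)
pos=7: emit NUM '1' (now at pos=8)
pos=9: emit LPAREN '('
pos=10: enter COMMENT mode (saw '/*')
exit COMMENT mode (now at pos=25)
pos=26: ERROR — unrecognized char '%'

Answer: 26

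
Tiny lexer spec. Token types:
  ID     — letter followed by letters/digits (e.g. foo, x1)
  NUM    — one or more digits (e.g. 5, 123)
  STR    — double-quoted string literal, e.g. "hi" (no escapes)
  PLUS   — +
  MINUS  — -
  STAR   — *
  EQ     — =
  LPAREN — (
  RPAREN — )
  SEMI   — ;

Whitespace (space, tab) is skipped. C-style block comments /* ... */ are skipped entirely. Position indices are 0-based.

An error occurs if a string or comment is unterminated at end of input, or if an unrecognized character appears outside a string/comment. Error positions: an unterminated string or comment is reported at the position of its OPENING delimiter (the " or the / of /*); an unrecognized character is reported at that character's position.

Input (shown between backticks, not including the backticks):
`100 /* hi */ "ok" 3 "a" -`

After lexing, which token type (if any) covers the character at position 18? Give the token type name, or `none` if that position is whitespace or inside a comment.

Answer: NUM

Derivation:
pos=0: emit NUM '100' (now at pos=3)
pos=4: enter COMMENT mode (saw '/*')
exit COMMENT mode (now at pos=12)
pos=13: enter STRING mode
pos=13: emit STR "ok" (now at pos=17)
pos=18: emit NUM '3' (now at pos=19)
pos=20: enter STRING mode
pos=20: emit STR "a" (now at pos=23)
pos=24: emit MINUS '-'
DONE. 5 tokens: [NUM, STR, NUM, STR, MINUS]
Position 18: char is '3' -> NUM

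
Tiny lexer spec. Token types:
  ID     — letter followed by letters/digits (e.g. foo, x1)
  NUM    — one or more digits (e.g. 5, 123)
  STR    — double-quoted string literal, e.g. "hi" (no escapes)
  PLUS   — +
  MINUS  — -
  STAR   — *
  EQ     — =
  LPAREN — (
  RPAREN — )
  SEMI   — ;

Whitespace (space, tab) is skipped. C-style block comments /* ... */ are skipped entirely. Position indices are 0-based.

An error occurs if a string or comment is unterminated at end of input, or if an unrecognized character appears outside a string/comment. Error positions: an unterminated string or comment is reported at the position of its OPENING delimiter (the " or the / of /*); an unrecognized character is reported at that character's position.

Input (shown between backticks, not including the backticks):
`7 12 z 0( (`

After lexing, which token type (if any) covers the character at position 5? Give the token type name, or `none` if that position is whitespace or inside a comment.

pos=0: emit NUM '7' (now at pos=1)
pos=2: emit NUM '12' (now at pos=4)
pos=5: emit ID 'z' (now at pos=6)
pos=7: emit NUM '0' (now at pos=8)
pos=8: emit LPAREN '('
pos=10: emit LPAREN '('
DONE. 6 tokens: [NUM, NUM, ID, NUM, LPAREN, LPAREN]
Position 5: char is 'z' -> ID

Answer: ID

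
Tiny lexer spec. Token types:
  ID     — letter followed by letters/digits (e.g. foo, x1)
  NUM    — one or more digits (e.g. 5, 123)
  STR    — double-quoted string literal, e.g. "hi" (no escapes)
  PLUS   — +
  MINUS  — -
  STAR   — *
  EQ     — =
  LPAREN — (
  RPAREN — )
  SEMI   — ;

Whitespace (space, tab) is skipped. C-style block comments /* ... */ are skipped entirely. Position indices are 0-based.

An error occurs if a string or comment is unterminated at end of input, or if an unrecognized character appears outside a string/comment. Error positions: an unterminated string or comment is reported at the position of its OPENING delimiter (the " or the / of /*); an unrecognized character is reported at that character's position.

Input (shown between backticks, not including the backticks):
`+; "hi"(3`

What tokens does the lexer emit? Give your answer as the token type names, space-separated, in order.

Answer: PLUS SEMI STR LPAREN NUM

Derivation:
pos=0: emit PLUS '+'
pos=1: emit SEMI ';'
pos=3: enter STRING mode
pos=3: emit STR "hi" (now at pos=7)
pos=7: emit LPAREN '('
pos=8: emit NUM '3' (now at pos=9)
DONE. 5 tokens: [PLUS, SEMI, STR, LPAREN, NUM]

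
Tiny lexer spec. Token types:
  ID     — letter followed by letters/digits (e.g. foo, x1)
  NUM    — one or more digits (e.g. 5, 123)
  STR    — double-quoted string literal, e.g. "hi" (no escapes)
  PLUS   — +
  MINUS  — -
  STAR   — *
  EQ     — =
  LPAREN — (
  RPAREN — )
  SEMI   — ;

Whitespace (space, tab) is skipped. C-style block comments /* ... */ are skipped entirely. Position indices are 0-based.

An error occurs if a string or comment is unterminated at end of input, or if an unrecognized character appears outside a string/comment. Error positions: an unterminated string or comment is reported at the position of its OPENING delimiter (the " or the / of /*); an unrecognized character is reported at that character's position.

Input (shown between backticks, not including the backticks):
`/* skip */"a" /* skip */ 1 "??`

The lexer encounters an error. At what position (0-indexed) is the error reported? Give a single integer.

Answer: 27

Derivation:
pos=0: enter COMMENT mode (saw '/*')
exit COMMENT mode (now at pos=10)
pos=10: enter STRING mode
pos=10: emit STR "a" (now at pos=13)
pos=14: enter COMMENT mode (saw '/*')
exit COMMENT mode (now at pos=24)
pos=25: emit NUM '1' (now at pos=26)
pos=27: enter STRING mode
pos=27: ERROR — unterminated string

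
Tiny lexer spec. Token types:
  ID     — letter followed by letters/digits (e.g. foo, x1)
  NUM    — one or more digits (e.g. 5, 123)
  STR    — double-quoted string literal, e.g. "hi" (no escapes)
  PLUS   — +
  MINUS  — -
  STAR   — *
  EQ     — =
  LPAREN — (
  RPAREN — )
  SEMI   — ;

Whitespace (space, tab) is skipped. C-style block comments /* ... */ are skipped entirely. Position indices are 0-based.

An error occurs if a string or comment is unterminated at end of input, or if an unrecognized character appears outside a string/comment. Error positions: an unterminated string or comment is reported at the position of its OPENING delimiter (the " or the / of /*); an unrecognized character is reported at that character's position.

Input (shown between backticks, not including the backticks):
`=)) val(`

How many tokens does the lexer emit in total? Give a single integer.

Answer: 5

Derivation:
pos=0: emit EQ '='
pos=1: emit RPAREN ')'
pos=2: emit RPAREN ')'
pos=4: emit ID 'val' (now at pos=7)
pos=7: emit LPAREN '('
DONE. 5 tokens: [EQ, RPAREN, RPAREN, ID, LPAREN]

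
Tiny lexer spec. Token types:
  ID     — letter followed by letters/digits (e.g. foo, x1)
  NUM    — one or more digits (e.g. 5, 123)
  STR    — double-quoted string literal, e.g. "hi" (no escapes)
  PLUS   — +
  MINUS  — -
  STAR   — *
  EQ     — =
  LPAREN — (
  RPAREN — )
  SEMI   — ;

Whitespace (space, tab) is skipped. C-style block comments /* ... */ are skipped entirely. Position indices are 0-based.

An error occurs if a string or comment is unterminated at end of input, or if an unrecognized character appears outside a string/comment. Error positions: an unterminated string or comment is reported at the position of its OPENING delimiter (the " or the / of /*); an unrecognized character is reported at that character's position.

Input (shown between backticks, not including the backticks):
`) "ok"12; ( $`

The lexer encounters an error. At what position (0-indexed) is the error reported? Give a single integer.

pos=0: emit RPAREN ')'
pos=2: enter STRING mode
pos=2: emit STR "ok" (now at pos=6)
pos=6: emit NUM '12' (now at pos=8)
pos=8: emit SEMI ';'
pos=10: emit LPAREN '('
pos=12: ERROR — unrecognized char '$'

Answer: 12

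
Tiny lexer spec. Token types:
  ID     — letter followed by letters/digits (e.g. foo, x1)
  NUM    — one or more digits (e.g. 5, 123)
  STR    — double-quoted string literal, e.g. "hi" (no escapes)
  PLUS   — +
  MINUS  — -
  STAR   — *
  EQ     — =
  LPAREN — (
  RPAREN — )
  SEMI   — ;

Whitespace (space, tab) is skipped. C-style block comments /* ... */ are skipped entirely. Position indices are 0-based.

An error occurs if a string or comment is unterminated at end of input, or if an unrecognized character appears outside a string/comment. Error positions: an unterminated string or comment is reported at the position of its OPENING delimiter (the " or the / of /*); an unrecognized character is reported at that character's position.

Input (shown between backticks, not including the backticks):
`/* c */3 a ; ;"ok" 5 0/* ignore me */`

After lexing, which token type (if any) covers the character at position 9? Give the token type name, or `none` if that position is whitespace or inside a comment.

pos=0: enter COMMENT mode (saw '/*')
exit COMMENT mode (now at pos=7)
pos=7: emit NUM '3' (now at pos=8)
pos=9: emit ID 'a' (now at pos=10)
pos=11: emit SEMI ';'
pos=13: emit SEMI ';'
pos=14: enter STRING mode
pos=14: emit STR "ok" (now at pos=18)
pos=19: emit NUM '5' (now at pos=20)
pos=21: emit NUM '0' (now at pos=22)
pos=22: enter COMMENT mode (saw '/*')
exit COMMENT mode (now at pos=37)
DONE. 7 tokens: [NUM, ID, SEMI, SEMI, STR, NUM, NUM]
Position 9: char is 'a' -> ID

Answer: ID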